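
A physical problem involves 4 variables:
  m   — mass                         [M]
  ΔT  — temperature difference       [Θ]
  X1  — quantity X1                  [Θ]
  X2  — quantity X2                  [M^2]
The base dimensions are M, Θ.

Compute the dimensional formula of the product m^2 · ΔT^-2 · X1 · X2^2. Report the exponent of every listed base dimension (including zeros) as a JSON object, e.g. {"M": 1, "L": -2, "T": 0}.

Dimensional matrix (M×Θ by m×ΔT×X1×X2):
  M: [ 1  0  0  2]
  Θ: [ 0  1  1  0]
  [M]: (2)·1+(-2)·0+(1)·0+(2)·2 = 6
  [Θ]: (2)·0+(-2)·1+(1)·1+(2)·0 = -1
⇒ M^6 Θ^-1

{"M": 6, "Θ": -1}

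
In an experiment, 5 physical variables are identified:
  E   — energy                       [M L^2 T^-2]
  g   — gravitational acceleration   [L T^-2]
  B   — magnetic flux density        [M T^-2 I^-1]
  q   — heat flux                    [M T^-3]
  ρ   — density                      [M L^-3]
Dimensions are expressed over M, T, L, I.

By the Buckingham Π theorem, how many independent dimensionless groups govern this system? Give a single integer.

1

Exponent matrix [M,T,L,I] × [E,g,B,q,ρ]:
  M: [ 1  0  1  1  1]
  T: [-2 -2 -2 -3  0]
  L: [ 2  1  0  0 -3]
  I: [ 0  0 -1  0  0]
Echelon form has 4 nonzero rows (pivots: E,g,B,q)
Π count = n − r = 5 − 4 = 1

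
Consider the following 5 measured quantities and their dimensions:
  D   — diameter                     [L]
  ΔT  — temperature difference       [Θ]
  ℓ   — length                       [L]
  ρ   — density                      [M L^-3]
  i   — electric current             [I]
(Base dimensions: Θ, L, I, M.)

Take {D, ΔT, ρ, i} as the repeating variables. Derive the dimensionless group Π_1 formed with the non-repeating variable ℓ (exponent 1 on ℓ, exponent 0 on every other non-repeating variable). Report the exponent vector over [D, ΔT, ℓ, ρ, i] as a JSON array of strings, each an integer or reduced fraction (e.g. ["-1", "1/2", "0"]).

Exponent matrix [Θ,L,I,M] × [D,ΔT,ℓ,ρ,i]:
  Θ: [ 0  1  0  0  0]
  L: [ 1  0  1 -3  0]
  I: [ 0  0  0  0  1]
  M: [ 0  0  0  1  0]
RREF → pivots at {D,ΔT,ρ,i} ⇒ r = 4
Repeat: D,ΔT,ρ,i; free: ℓ
RREF:
  r0: [   1    0    1    0    0]
  r1: [   0    1    0    0    0]
  r2: [   0    0    0    1    0]
  r3: [   0    0    0    0    1]
Fix exponent of ℓ at 1; solve each RREF row for its pivot's exponent:
  r0: exp(D) + (1)·1 = 0 ⇒ exp(D) = -1
  r1: exp(ΔT) + (0)·1 = 0 ⇒ exp(ΔT) = 0
  r2: exp(ρ) + (0)·1 = 0 ⇒ exp(ρ) = 0
  r3: exp(i) + (0)·1 = 0 ⇒ exp(i) = 0
Π_1 = D^-1 · ℓ

["-1", "0", "1", "0", "0"]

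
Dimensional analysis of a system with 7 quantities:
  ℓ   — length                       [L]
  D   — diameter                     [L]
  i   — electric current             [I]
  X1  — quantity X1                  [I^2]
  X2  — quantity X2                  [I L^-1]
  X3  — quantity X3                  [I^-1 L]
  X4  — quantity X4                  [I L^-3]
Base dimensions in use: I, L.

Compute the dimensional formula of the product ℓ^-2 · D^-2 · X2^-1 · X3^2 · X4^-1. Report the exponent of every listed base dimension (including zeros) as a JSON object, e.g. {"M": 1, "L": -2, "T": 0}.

{"I": -4, "L": 2}

Dimensional matrix (I×L by ℓ×D×i×X1×X2×X3×X4):
  I: [ 0  0  1  2  1 -1  1]
  L: [ 1  1  0  0 -1  1 -3]
  [I]: (-2)·0+(-2)·0+(-1)·1+(2)·-1+(-1)·1 = -4
  [L]: (-2)·1+(-2)·1+(-1)·-1+(2)·1+(-1)·-3 = 2
⇒ I^-4 L^2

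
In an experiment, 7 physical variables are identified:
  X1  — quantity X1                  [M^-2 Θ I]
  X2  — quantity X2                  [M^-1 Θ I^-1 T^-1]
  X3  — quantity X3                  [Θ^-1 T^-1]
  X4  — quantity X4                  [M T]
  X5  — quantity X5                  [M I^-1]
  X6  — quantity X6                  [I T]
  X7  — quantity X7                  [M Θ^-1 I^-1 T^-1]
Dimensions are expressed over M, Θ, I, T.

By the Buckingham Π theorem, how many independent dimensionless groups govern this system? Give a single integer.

Exponent matrix [M,Θ,I,T] × [X1,X2,X3,X4,X5,X6,X7]:
  M: [-2 -1  0  1  1  0  1]
  Θ: [ 1  1 -1  0  0  0 -1]
  I: [ 1 -1  0  0 -1  1 -1]
  T: [ 0 -1 -1  1  0  1 -1]
Row reduction gives pivot columns X1,X2,X3; rank = 3
n=7, r=3 ⇒ 4 dimensionless groups

4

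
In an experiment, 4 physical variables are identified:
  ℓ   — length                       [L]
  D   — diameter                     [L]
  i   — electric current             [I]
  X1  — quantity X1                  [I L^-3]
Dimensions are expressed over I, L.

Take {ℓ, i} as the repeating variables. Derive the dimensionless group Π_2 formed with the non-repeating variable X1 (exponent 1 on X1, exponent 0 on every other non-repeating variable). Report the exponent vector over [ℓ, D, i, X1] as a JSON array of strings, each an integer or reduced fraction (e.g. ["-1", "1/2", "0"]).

["3", "0", "-1", "1"]

Write exponents as rows I,L / cols ℓ,D,i,X1:
  I: [ 0  0  1  1]
  L: [ 1  1  0 -3]
RREF → pivots at {ℓ,i} ⇒ r = 2
Repeat: ℓ,i; free: D,X1
RREF:
  r0: [   1    1    0   -3]
  r1: [   0    0    1    1]
Fix exponent of X1 at 1, D at 0; solve each RREF row for its pivot's exponent:
  r0: exp(ℓ) + (-3)·1 = 0 ⇒ exp(ℓ) = 3
  r1: exp(i) + (1)·1 = 0 ⇒ exp(i) = -1
Π_2 = ℓ^3 · i^-1 · X1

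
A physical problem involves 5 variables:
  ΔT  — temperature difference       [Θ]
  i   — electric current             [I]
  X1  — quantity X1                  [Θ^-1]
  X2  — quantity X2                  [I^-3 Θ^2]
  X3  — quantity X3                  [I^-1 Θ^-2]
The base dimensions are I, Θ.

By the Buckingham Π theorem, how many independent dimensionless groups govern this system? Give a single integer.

3

Write exponents as rows I,Θ / cols ΔT,i,X1,X2,X3:
  I: [ 0  1  0 -3 -1]
  Θ: [ 1  0 -1  2 -2]
Row reduction gives pivot columns ΔT,i; rank = 2
5 vars − rank 2 = 3 Π groups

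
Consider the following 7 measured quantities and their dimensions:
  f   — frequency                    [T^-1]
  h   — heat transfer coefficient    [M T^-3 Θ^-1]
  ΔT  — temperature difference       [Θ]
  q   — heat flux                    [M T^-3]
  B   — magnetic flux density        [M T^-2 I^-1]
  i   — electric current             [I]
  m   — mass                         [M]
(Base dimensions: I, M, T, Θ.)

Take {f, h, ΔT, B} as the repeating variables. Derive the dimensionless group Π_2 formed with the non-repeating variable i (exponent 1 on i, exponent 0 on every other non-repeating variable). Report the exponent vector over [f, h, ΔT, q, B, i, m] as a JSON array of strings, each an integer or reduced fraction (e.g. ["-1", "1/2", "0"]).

["1", "-1", "-1", "0", "1", "1", "0"]

Dimensional matrix (I×M×T×Θ by f×h×ΔT×q×B×i×m):
  I: [ 0  0  0  0 -1  1  0]
  M: [ 0  1  0  1  1  0  1]
  T: [-1 -3  0 -3 -2  0  0]
  Θ: [ 0 -1  1  0  0  0  0]
Row reduction gives pivot columns f,h,ΔT,B; rank = 4
Pivot set = {f,h,ΔT,B}, free = {q,i,m}
RREF:
  r0: [   1    0    0    0    0   -1   -3]
  r1: [   0    1    0    1    0    1    1]
  r2: [   0    0    1    1    0    1    1]
  r3: [   0    0    0    0    1   -1    0]
Fix exponent of i at 1, q at 0, m at 0; solve each RREF row for its pivot's exponent:
  r0: exp(f) + (-1)·1 = 0 ⇒ exp(f) = 1
  r1: exp(h) + (1)·1 = 0 ⇒ exp(h) = -1
  r2: exp(ΔT) + (1)·1 = 0 ⇒ exp(ΔT) = -1
  r3: exp(B) + (-1)·1 = 0 ⇒ exp(B) = 1
Π_2 = f · h^-1 · ΔT^-1 · B · i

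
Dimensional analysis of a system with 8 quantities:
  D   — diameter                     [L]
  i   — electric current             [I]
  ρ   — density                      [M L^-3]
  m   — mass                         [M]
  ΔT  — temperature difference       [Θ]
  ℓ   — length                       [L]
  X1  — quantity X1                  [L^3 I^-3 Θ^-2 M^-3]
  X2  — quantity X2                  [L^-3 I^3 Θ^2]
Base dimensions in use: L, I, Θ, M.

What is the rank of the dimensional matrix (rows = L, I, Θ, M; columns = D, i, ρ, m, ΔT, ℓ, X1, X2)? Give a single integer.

Write exponents as rows L,I,Θ,M / cols D,i,ρ,m,ΔT,ℓ,X1,X2:
  L: [ 1  0 -3  0  0  1  3 -3]
  I: [ 0  1  0  0  0  0 -3  3]
  Θ: [ 0  0  0  0  1  0 -2  2]
  M: [ 0  0  1  1  0  0 -3  0]
Echelon form has 4 nonzero rows (pivots: D,i,ρ,ΔT)

4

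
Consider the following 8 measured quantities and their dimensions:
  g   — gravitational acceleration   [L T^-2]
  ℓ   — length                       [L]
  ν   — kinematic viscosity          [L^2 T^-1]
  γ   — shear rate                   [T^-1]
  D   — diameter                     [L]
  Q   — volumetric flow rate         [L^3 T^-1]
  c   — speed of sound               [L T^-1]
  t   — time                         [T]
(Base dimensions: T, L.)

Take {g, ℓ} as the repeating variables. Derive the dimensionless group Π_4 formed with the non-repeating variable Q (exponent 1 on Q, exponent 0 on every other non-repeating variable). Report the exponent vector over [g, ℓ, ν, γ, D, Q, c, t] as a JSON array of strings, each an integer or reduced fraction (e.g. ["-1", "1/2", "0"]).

Write exponents as rows T,L / cols g,ℓ,ν,γ,D,Q,c,t:
  T: [-2  0 -1 -1  0 -1 -1  1]
  L: [ 1  1  2  0  1  3  1  0]
Echelon form has 2 nonzero rows (pivots: g,ℓ)
Pivot set = {g,ℓ}, free = {ν,γ,D,Q,c,t}
RREF:
  r0: [   1    0  1/2  1/2    0  1/2  1/2 -1/2]
  r1: [   0    1  3/2 -1/2    1  5/2  1/2  1/2]
Fix exponent of Q at 1, ν at 0, γ at 0, D at 0, c at 0, t at 0; solve each RREF row for its pivot's exponent:
  r0: exp(g) + (1/2)·1 = 0 ⇒ exp(g) = -1/2
  r1: exp(ℓ) + (5/2)·1 = 0 ⇒ exp(ℓ) = -5/2
Π_4 = g^(-1/2) · ℓ^(-5/2) · Q

["-1/2", "-5/2", "0", "0", "0", "1", "0", "0"]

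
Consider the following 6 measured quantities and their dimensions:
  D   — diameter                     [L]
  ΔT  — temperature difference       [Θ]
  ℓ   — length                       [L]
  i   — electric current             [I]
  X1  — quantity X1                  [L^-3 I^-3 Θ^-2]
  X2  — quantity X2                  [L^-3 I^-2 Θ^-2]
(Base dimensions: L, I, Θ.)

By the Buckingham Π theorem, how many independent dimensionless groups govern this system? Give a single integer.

3

Write exponents as rows L,I,Θ / cols D,ΔT,ℓ,i,X1,X2:
  L: [ 1  0  1  0 -3 -3]
  I: [ 0  0  0  1 -3 -2]
  Θ: [ 0  1  0  0 -2 -2]
Echelon form has 3 nonzero rows (pivots: D,ΔT,i)
n=6, r=3 ⇒ 3 dimensionless groups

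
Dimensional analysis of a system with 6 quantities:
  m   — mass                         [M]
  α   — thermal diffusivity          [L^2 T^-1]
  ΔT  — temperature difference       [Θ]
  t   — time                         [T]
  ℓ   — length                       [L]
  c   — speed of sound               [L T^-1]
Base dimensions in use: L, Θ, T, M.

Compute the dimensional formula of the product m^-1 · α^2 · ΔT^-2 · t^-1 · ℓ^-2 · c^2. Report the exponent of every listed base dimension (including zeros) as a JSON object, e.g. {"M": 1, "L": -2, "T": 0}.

Dimensional matrix (L×Θ×T×M by m×α×ΔT×t×ℓ×c):
  L: [ 0  2  0  0  1  1]
  Θ: [ 0  0  1  0  0  0]
  T: [ 0 -1  0  1  0 -1]
  M: [ 1  0  0  0  0  0]
  [L]: (-1)·0+(2)·2+(-2)·0+(-1)·0+(-2)·1+(2)·1 = 4
  [Θ]: (-1)·0+(2)·0+(-2)·1+(-1)·0+(-2)·0+(2)·0 = -2
  [T]: (-1)·0+(2)·-1+(-2)·0+(-1)·1+(-2)·0+(2)·-1 = -5
  [M]: (-1)·1+(2)·0+(-2)·0+(-1)·0+(-2)·0+(2)·0 = -1
⇒ L^4 Θ^-2 T^-5 M^-1

{"L": 4, "Θ": -2, "T": -5, "M": -1}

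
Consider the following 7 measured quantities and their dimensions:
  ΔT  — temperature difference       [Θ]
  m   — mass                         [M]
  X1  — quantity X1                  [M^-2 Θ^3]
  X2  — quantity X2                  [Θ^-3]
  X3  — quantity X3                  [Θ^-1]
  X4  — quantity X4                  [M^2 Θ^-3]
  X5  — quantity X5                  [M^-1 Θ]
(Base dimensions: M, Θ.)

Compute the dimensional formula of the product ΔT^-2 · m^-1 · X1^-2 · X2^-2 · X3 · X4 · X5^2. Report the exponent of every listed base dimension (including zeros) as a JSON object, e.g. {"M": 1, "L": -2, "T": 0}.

{"M": 3, "Θ": -4}

Write exponents as rows M,Θ / cols ΔT,m,X1,X2,X3,X4,X5:
  M: [ 0  1 -2  0  0  2 -1]
  Θ: [ 1  0  3 -3 -1 -3  1]
  [M]: (-2)·0+(-1)·1+(-2)·-2+(-2)·0+(1)·0+(1)·2+(2)·-1 = 3
  [Θ]: (-2)·1+(-1)·0+(-2)·3+(-2)·-3+(1)·-1+(1)·-3+(2)·1 = -4
⇒ M^3 Θ^-4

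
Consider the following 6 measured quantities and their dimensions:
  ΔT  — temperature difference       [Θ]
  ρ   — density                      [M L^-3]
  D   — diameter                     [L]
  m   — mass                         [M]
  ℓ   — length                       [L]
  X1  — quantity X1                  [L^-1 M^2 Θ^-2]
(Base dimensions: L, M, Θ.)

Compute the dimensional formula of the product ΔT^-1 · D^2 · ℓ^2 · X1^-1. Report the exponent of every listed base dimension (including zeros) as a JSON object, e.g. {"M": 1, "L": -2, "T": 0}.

{"L": 5, "M": -2, "Θ": 1}

Exponent matrix [L,M,Θ] × [ΔT,ρ,D,m,ℓ,X1]:
  L: [ 0 -3  1  0  1 -1]
  M: [ 0  1  0  1  0  2]
  Θ: [ 1  0  0  0  0 -2]
  [L]: (-1)·0+(2)·1+(2)·1+(-1)·-1 = 5
  [M]: (-1)·0+(2)·0+(2)·0+(-1)·2 = -2
  [Θ]: (-1)·1+(2)·0+(2)·0+(-1)·-2 = 1
⇒ L^5 M^-2 Θ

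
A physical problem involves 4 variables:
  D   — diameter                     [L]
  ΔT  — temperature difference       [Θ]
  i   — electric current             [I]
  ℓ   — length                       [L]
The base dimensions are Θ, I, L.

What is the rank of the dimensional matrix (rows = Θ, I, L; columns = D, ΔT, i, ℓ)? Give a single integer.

3

Dimensional matrix (Θ×I×L by D×ΔT×i×ℓ):
  Θ: [ 0  1  0  0]
  I: [ 0  0  1  0]
  L: [ 1  0  0  1]
Echelon form has 3 nonzero rows (pivots: D,ΔT,i)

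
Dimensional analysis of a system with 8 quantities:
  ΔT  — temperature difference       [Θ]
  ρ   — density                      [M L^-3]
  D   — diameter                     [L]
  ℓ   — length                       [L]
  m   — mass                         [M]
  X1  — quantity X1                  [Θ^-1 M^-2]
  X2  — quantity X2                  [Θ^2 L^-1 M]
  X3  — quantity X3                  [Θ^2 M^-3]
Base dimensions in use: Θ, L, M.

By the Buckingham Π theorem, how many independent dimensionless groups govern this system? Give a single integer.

Exponent matrix [Θ,L,M] × [ΔT,ρ,D,ℓ,m,X1,X2,X3]:
  Θ: [ 1  0  0  0  0 -1  2  2]
  L: [ 0 -3  1  1  0  0 -1  0]
  M: [ 0  1  0  0  1 -2  1 -3]
RREF → pivots at {ΔT,ρ,D} ⇒ r = 3
8 vars − rank 3 = 5 Π groups

5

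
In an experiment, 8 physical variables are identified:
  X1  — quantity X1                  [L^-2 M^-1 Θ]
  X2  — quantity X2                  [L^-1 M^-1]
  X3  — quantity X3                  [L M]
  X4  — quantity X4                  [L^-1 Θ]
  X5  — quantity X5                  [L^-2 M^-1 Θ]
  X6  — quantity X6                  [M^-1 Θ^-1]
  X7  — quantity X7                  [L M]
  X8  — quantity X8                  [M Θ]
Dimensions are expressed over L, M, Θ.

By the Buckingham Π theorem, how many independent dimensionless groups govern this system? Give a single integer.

Write exponents as rows L,M,Θ / cols X1,X2,X3,X4,X5,X6,X7,X8:
  L: [-2 -1  1 -1 -2  0  1  0]
  M: [-1 -1  1  0 -1 -1  1  1]
  Θ: [ 1  0  0  1  1 -1  0  1]
Row reduction gives pivot columns X1,X2; rank = 2
Π count = n − r = 8 − 2 = 6

6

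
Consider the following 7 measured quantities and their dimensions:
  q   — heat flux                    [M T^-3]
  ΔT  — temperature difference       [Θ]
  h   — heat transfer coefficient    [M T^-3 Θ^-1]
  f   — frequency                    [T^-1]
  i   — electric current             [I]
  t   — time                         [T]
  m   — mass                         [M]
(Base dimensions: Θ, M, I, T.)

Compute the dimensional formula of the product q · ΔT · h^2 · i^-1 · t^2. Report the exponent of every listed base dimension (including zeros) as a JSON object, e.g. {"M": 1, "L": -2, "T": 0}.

Dimensional matrix (Θ×M×I×T by q×ΔT×h×f×i×t×m):
  Θ: [ 0  1 -1  0  0  0  0]
  M: [ 1  0  1  0  0  0  1]
  I: [ 0  0  0  0  1  0  0]
  T: [-3  0 -3 -1  0  1  0]
  [Θ]: (1)·0+(1)·1+(2)·-1+(-1)·0+(2)·0 = -1
  [M]: (1)·1+(1)·0+(2)·1+(-1)·0+(2)·0 = 3
  [I]: (1)·0+(1)·0+(2)·0+(-1)·1+(2)·0 = -1
  [T]: (1)·-3+(1)·0+(2)·-3+(-1)·0+(2)·1 = -7
⇒ Θ^-1 M^3 I^-1 T^-7

{"Θ": -1, "M": 3, "I": -1, "T": -7}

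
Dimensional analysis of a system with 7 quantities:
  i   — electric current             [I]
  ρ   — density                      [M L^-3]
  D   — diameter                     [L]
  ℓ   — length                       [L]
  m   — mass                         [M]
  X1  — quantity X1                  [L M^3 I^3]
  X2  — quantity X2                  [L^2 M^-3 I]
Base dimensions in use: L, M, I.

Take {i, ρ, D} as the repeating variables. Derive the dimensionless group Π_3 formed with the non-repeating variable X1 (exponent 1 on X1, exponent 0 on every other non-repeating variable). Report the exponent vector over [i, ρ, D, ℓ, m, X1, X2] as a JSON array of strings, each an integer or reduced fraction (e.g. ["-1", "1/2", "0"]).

Exponent matrix [L,M,I] × [i,ρ,D,ℓ,m,X1,X2]:
  L: [ 0 -3  1  1  0  1  2]
  M: [ 0  1  0  0  1  3 -3]
  I: [ 1  0  0  0  0  3  1]
Row reduction gives pivot columns i,ρ,D; rank = 3
Repeat: i,ρ,D; free: ℓ,m,X1,X2
RREF:
  r0: [   1    0    0    0    0    3    1]
  r1: [   0    1    0    0    1    3   -3]
  r2: [   0    0    1    1    3   10   -7]
Fix exponent of X1 at 1, ℓ at 0, m at 0, X2 at 0; solve each RREF row for its pivot's exponent:
  r0: exp(i) + (3)·1 = 0 ⇒ exp(i) = -3
  r1: exp(ρ) + (3)·1 = 0 ⇒ exp(ρ) = -3
  r2: exp(D) + (10)·1 = 0 ⇒ exp(D) = -10
Π_3 = i^-3 · ρ^-3 · D^-10 · X1

["-3", "-3", "-10", "0", "0", "1", "0"]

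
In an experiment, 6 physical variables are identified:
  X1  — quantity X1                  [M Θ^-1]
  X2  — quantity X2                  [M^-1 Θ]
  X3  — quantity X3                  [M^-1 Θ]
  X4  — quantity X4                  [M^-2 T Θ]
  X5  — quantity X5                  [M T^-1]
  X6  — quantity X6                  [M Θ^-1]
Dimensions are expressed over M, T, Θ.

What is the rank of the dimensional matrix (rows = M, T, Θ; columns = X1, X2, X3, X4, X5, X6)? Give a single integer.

Dimensional matrix (M×T×Θ by X1×X2×X3×X4×X5×X6):
  M: [ 1 -1 -1 -2  1  1]
  T: [ 0  0  0  1 -1  0]
  Θ: [-1  1  1  1  0 -1]
RREF → pivots at {X1,X4} ⇒ r = 2

2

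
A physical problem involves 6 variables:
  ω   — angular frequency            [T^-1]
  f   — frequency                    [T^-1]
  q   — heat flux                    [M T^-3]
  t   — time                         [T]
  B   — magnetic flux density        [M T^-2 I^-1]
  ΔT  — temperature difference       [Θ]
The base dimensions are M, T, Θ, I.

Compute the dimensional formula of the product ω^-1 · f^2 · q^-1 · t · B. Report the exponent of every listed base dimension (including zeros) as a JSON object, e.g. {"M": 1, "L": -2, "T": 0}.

{"M": 0, "T": 1, "Θ": 0, "I": -1}

Dimensional matrix (M×T×Θ×I by ω×f×q×t×B×ΔT):
  M: [ 0  0  1  0  1  0]
  T: [-1 -1 -3  1 -2  0]
  Θ: [ 0  0  0  0  0  1]
  I: [ 0  0  0  0 -1  0]
  [M]: (-1)·0+(2)·0+(-1)·1+(1)·0+(1)·1 = 0
  [T]: (-1)·-1+(2)·-1+(-1)·-3+(1)·1+(1)·-2 = 1
  [Θ]: (-1)·0+(2)·0+(-1)·0+(1)·0+(1)·0 = 0
  [I]: (-1)·0+(2)·0+(-1)·0+(1)·0+(1)·-1 = -1
⇒ T I^-1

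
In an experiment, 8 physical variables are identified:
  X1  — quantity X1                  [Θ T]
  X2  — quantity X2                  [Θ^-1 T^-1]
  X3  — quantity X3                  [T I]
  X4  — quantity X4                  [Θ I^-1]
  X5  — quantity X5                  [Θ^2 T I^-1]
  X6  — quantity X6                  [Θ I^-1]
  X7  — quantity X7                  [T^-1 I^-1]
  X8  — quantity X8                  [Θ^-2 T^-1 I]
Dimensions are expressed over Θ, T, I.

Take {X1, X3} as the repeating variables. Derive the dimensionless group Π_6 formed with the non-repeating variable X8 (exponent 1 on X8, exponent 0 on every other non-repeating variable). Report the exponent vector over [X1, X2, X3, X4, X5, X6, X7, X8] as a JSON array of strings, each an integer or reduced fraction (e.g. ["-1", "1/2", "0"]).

Write exponents as rows Θ,T,I / cols X1,X2,X3,X4,X5,X6,X7,X8:
  Θ: [ 1 -1  0  1  2  1  0 -2]
  T: [ 1 -1  1  0  1  0 -1 -1]
  I: [ 0  0  1 -1 -1 -1 -1  1]
RREF → pivots at {X1,X3} ⇒ r = 2
Repeat: X1,X3; free: X2,X4,X5,X6,X7,X8
RREF:
  r0: [   1   -1    0    1    2    1    0   -2]
  r1: [   0    0    1   -1   -1   -1   -1    1]
  r2: [   0    0    0    0    0    0    0    0]
Fix exponent of X8 at 1, X2 at 0, X4 at 0, X5 at 0, X6 at 0, X7 at 0; solve each RREF row for its pivot's exponent:
  r0: exp(X1) + (-2)·1 = 0 ⇒ exp(X1) = 2
  r1: exp(X3) + (1)·1 = 0 ⇒ exp(X3) = -1
Π_6 = X1^2 · X3^-1 · X8

["2", "0", "-1", "0", "0", "0", "0", "1"]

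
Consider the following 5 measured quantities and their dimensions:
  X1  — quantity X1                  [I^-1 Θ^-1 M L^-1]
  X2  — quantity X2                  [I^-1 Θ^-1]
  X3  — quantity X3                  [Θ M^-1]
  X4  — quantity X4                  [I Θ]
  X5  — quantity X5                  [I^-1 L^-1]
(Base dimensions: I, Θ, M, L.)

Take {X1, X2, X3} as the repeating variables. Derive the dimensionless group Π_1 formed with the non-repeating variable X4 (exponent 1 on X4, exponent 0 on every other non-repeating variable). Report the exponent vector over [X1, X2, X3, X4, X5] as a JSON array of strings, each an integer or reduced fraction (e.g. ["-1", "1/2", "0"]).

Dimensional matrix (I×Θ×M×L by X1×X2×X3×X4×X5):
  I: [-1 -1  0  1 -1]
  Θ: [-1 -1  1  1  0]
  M: [ 1  0 -1  0  0]
  L: [-1  0  0  0 -1]
RREF → pivots at {X1,X2,X3} ⇒ r = 3
Pivot set = {X1,X2,X3}, free = {X4,X5}
RREF:
  r0: [   1    0    0    0    1]
  r1: [   0    1    0   -1    0]
  r2: [   0    0    1    0    1]
  r3: [   0    0    0    0    0]
Fix exponent of X4 at 1, X5 at 0; solve each RREF row for its pivot's exponent:
  r0: exp(X1) + (0)·1 = 0 ⇒ exp(X1) = 0
  r1: exp(X2) + (-1)·1 = 0 ⇒ exp(X2) = 1
  r2: exp(X3) + (0)·1 = 0 ⇒ exp(X3) = 0
Π_1 = X2 · X4

["0", "1", "0", "1", "0"]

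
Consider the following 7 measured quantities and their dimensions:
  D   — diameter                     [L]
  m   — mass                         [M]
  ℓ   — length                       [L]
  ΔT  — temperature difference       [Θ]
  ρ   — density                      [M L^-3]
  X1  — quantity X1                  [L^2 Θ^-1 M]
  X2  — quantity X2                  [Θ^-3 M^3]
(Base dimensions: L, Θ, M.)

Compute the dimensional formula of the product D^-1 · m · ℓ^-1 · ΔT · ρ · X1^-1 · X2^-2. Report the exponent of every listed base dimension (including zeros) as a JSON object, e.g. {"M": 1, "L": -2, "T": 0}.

Exponent matrix [L,Θ,M] × [D,m,ℓ,ΔT,ρ,X1,X2]:
  L: [ 1  0  1  0 -3  2  0]
  Θ: [ 0  0  0  1  0 -1 -3]
  M: [ 0  1  0  0  1  1  3]
  [L]: (-1)·1+(1)·0+(-1)·1+(1)·0+(1)·-3+(-1)·2+(-2)·0 = -7
  [Θ]: (-1)·0+(1)·0+(-1)·0+(1)·1+(1)·0+(-1)·-1+(-2)·-3 = 8
  [M]: (-1)·0+(1)·1+(-1)·0+(1)·0+(1)·1+(-1)·1+(-2)·3 = -5
⇒ L^-7 Θ^8 M^-5

{"L": -7, "Θ": 8, "M": -5}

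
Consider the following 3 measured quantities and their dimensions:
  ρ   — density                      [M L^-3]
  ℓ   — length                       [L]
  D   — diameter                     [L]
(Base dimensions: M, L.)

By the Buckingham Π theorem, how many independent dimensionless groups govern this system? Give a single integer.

1

Dimensional matrix (M×L by ρ×ℓ×D):
  M: [ 1  0  0]
  L: [-3  1  1]
RREF → pivots at {ρ,ℓ} ⇒ r = 2
n=3, r=2 ⇒ 1 dimensionless group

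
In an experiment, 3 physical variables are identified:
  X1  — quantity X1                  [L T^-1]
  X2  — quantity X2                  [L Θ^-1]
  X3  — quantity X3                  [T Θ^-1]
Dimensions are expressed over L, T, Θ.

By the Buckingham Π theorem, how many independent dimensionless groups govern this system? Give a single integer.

1

Dimensional matrix (L×T×Θ by X1×X2×X3):
  L: [ 1  1  0]
  T: [-1  0  1]
  Θ: [ 0 -1 -1]
Echelon form has 2 nonzero rows (pivots: X1,X2)
n=3, r=2 ⇒ 1 dimensionless group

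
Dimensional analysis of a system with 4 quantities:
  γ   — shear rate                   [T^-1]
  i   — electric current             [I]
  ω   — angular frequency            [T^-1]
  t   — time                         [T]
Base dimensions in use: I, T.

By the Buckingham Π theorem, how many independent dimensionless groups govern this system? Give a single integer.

2

Dimensional matrix (I×T by γ×i×ω×t):
  I: [ 0  1  0  0]
  T: [-1  0 -1  1]
Echelon form has 2 nonzero rows (pivots: γ,i)
Π count = n − r = 4 − 2 = 2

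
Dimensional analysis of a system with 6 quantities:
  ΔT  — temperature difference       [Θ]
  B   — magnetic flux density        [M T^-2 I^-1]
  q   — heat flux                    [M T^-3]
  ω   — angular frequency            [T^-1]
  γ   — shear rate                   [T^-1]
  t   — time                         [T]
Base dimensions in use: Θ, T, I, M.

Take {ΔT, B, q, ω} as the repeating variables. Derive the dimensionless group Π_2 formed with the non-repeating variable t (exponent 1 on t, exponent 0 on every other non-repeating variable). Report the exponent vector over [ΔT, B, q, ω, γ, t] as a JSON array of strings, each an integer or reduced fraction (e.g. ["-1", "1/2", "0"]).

["0", "0", "0", "1", "0", "1"]

Write exponents as rows Θ,T,I,M / cols ΔT,B,q,ω,γ,t:
  Θ: [ 1  0  0  0  0  0]
  T: [ 0 -2 -3 -1 -1  1]
  I: [ 0 -1  0  0  0  0]
  M: [ 0  1  1  0  0  0]
RREF → pivots at {ΔT,B,q,ω} ⇒ r = 4
Pivot set = {ΔT,B,q,ω}, free = {γ,t}
RREF:
  r0: [   1    0    0    0    0    0]
  r1: [   0    1    0    0    0    0]
  r2: [   0    0    1    0    0    0]
  r3: [   0    0    0    1    1   -1]
Fix exponent of t at 1, γ at 0; solve each RREF row for its pivot's exponent:
  r0: exp(ΔT) + (0)·1 = 0 ⇒ exp(ΔT) = 0
  r1: exp(B) + (0)·1 = 0 ⇒ exp(B) = 0
  r2: exp(q) + (0)·1 = 0 ⇒ exp(q) = 0
  r3: exp(ω) + (-1)·1 = 0 ⇒ exp(ω) = 1
Π_2 = ω · t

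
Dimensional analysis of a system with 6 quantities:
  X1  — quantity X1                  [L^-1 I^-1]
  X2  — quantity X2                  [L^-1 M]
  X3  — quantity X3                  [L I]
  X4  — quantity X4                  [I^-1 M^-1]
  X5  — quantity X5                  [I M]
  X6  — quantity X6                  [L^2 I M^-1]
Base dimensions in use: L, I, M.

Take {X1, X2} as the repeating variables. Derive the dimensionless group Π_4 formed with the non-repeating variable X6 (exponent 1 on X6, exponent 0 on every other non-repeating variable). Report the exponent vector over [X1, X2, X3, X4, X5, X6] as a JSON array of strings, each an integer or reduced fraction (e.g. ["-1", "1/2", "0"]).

Dimensional matrix (L×I×M by X1×X2×X3×X4×X5×X6):
  L: [-1 -1  1  0  0  2]
  I: [-1  0  1 -1  1  1]
  M: [ 0  1  0 -1  1 -1]
Echelon form has 2 nonzero rows (pivots: X1,X2)
Pivot set = {X1,X2}, free = {X3,X4,X5,X6}
RREF:
  r0: [   1    0   -1    1   -1   -1]
  r1: [   0    1    0   -1    1   -1]
  r2: [   0    0    0    0    0    0]
Fix exponent of X6 at 1, X3 at 0, X4 at 0, X5 at 0; solve each RREF row for its pivot's exponent:
  r0: exp(X1) + (-1)·1 = 0 ⇒ exp(X1) = 1
  r1: exp(X2) + (-1)·1 = 0 ⇒ exp(X2) = 1
Π_4 = X1 · X2 · X6

["1", "1", "0", "0", "0", "1"]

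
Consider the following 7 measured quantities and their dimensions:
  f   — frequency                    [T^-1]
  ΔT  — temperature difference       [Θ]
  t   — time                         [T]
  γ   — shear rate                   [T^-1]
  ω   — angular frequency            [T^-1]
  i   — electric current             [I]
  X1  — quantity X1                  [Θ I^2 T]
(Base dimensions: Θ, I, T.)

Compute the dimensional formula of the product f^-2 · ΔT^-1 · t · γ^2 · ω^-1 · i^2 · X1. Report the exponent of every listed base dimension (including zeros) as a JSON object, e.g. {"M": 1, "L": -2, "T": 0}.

Write exponents as rows Θ,I,T / cols f,ΔT,t,γ,ω,i,X1:
  Θ: [ 0  1  0  0  0  0  1]
  I: [ 0  0  0  0  0  1  2]
  T: [-1  0  1 -1 -1  0  1]
  [Θ]: (-2)·0+(-1)·1+(1)·0+(2)·0+(-1)·0+(2)·0+(1)·1 = 0
  [I]: (-2)·0+(-1)·0+(1)·0+(2)·0+(-1)·0+(2)·1+(1)·2 = 4
  [T]: (-2)·-1+(-1)·0+(1)·1+(2)·-1+(-1)·-1+(2)·0+(1)·1 = 3
⇒ I^4 T^3

{"Θ": 0, "I": 4, "T": 3}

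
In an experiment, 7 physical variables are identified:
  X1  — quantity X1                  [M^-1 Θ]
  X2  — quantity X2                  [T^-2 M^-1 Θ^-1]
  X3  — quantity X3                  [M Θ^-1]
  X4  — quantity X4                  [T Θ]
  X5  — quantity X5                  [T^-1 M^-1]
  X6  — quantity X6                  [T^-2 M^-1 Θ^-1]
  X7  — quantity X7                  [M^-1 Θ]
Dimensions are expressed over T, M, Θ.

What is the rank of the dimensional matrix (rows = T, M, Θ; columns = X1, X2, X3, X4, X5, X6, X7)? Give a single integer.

2

Dimensional matrix (T×M×Θ by X1×X2×X3×X4×X5×X6×X7):
  T: [ 0 -2  0  1 -1 -2  0]
  M: [-1 -1  1  0 -1 -1 -1]
  Θ: [ 1 -1 -1  1  0 -1  1]
RREF → pivots at {X1,X2} ⇒ r = 2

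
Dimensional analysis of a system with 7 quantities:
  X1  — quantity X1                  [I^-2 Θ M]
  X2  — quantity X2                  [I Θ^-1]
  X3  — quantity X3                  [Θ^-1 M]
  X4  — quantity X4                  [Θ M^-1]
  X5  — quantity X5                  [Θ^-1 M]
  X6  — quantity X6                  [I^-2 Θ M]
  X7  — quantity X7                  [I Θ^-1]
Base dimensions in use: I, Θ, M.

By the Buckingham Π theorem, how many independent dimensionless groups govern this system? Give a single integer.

5

Dimensional matrix (I×Θ×M by X1×X2×X3×X4×X5×X6×X7):
  I: [-2  1  0  0  0 -2  1]
  Θ: [ 1 -1 -1  1 -1  1 -1]
  M: [ 1  0  1 -1  1  1  0]
Echelon form has 2 nonzero rows (pivots: X1,X2)
Π count = n − r = 7 − 2 = 5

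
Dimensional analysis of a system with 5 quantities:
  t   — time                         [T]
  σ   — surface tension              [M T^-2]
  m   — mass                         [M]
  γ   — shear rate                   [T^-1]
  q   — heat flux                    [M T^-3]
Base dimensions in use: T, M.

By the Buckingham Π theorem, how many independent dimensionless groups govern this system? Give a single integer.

3

Exponent matrix [T,M] × [t,σ,m,γ,q]:
  T: [ 1 -2  0 -1 -3]
  M: [ 0  1  1  0  1]
Row reduction gives pivot columns t,σ; rank = 2
Π count = n − r = 5 − 2 = 3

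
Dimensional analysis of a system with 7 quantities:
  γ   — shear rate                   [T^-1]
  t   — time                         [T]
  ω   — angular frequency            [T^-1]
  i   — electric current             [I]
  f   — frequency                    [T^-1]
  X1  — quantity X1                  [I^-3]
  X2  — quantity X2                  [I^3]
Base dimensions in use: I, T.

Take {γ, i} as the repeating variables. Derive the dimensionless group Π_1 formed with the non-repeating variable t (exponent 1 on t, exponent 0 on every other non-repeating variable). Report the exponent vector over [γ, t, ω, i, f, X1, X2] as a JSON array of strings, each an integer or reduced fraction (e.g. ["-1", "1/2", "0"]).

["1", "1", "0", "0", "0", "0", "0"]

Write exponents as rows I,T / cols γ,t,ω,i,f,X1,X2:
  I: [ 0  0  0  1  0 -3  3]
  T: [-1  1 -1  0 -1  0  0]
Row reduction gives pivot columns γ,i; rank = 2
Repeat: γ,i; free: t,ω,f,X1,X2
RREF:
  r0: [   1   -1    1    0    1    0    0]
  r1: [   0    0    0    1    0   -3    3]
Fix exponent of t at 1, ω at 0, f at 0, X1 at 0, X2 at 0; solve each RREF row for its pivot's exponent:
  r0: exp(γ) + (-1)·1 = 0 ⇒ exp(γ) = 1
  r1: exp(i) + (0)·1 = 0 ⇒ exp(i) = 0
Π_1 = γ · t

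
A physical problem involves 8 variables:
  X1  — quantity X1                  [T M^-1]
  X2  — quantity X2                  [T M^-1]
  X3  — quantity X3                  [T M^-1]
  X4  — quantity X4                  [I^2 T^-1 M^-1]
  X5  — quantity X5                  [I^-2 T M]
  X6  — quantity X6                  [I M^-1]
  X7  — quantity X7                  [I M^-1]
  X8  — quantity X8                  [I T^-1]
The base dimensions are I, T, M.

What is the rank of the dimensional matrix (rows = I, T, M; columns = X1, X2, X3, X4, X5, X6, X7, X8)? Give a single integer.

Dimensional matrix (I×T×M by X1×X2×X3×X4×X5×X6×X7×X8):
  I: [ 0  0  0  2 -2  1  1  1]
  T: [ 1  1  1 -1  1  0  0 -1]
  M: [-1 -1 -1 -1  1 -1 -1  0]
RREF → pivots at {X1,X4} ⇒ r = 2

2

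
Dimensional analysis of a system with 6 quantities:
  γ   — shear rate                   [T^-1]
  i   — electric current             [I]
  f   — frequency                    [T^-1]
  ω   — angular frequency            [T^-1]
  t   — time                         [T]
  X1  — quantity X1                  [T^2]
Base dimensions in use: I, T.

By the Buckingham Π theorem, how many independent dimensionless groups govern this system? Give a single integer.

Exponent matrix [I,T] × [γ,i,f,ω,t,X1]:
  I: [ 0  1  0  0  0  0]
  T: [-1  0 -1 -1  1  2]
Row reduction gives pivot columns γ,i; rank = 2
n=6, r=2 ⇒ 4 dimensionless groups

4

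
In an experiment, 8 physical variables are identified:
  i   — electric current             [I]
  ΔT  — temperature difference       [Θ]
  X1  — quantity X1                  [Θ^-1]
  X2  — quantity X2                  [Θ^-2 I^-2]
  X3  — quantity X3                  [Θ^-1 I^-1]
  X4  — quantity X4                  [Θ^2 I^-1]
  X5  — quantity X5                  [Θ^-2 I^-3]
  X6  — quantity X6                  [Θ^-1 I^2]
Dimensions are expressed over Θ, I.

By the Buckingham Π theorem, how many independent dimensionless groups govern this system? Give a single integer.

6

Exponent matrix [Θ,I] × [i,ΔT,X1,X2,X3,X4,X5,X6]:
  Θ: [ 0  1 -1 -2 -1  2 -2 -1]
  I: [ 1  0  0 -2 -1 -1 -3  2]
Echelon form has 2 nonzero rows (pivots: i,ΔT)
Π count = n − r = 8 − 2 = 6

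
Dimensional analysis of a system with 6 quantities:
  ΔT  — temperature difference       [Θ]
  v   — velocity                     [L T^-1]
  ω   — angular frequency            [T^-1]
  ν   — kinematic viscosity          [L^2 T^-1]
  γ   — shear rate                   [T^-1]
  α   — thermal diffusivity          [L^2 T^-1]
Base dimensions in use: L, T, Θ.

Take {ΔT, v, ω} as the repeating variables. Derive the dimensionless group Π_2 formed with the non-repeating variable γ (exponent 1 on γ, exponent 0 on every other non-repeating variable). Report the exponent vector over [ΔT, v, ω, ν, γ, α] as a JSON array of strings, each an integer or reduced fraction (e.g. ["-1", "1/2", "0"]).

Exponent matrix [L,T,Θ] × [ΔT,v,ω,ν,γ,α]:
  L: [ 0  1  0  2  0  2]
  T: [ 0 -1 -1 -1 -1 -1]
  Θ: [ 1  0  0  0  0  0]
Row reduction gives pivot columns ΔT,v,ω; rank = 3
Repeat: ΔT,v,ω; free: ν,γ,α
RREF:
  r0: [   1    0    0    0    0    0]
  r1: [   0    1    0    2    0    2]
  r2: [   0    0    1   -1    1   -1]
Fix exponent of γ at 1, ν at 0, α at 0; solve each RREF row for its pivot's exponent:
  r0: exp(ΔT) + (0)·1 = 0 ⇒ exp(ΔT) = 0
  r1: exp(v) + (0)·1 = 0 ⇒ exp(v) = 0
  r2: exp(ω) + (1)·1 = 0 ⇒ exp(ω) = -1
Π_2 = ω^-1 · γ

["0", "0", "-1", "0", "1", "0"]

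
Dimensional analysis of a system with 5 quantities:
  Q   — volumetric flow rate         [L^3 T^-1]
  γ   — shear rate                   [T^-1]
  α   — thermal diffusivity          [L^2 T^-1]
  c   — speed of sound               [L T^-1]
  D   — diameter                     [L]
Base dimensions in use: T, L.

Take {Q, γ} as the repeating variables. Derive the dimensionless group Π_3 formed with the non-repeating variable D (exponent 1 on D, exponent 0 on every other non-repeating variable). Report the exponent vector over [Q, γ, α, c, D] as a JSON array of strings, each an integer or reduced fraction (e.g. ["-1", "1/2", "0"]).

Exponent matrix [T,L] × [Q,γ,α,c,D]:
  T: [-1 -1 -1 -1  0]
  L: [ 3  0  2  1  1]
RREF → pivots at {Q,γ} ⇒ r = 2
Pivot set = {Q,γ}, free = {α,c,D}
RREF:
  r0: [   1    0  2/3  1/3  1/3]
  r1: [   0    1  1/3  2/3 -1/3]
Fix exponent of D at 1, α at 0, c at 0; solve each RREF row for its pivot's exponent:
  r0: exp(Q) + (1/3)·1 = 0 ⇒ exp(Q) = -1/3
  r1: exp(γ) + (-1/3)·1 = 0 ⇒ exp(γ) = 1/3
Π_3 = Q^(-1/3) · γ^(1/3) · D

["-1/3", "1/3", "0", "0", "1"]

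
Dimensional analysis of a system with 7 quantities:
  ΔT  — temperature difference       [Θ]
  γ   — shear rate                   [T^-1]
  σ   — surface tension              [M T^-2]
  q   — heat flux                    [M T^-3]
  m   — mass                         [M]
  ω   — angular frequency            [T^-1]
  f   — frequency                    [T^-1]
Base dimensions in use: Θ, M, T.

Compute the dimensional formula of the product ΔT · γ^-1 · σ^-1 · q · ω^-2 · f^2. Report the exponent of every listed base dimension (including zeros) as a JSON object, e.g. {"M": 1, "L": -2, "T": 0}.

{"Θ": 1, "M": 0, "T": 0}

Dimensional matrix (Θ×M×T by ΔT×γ×σ×q×m×ω×f):
  Θ: [ 1  0  0  0  0  0  0]
  M: [ 0  0  1  1  1  0  0]
  T: [ 0 -1 -2 -3  0 -1 -1]
  [Θ]: (1)·1+(-1)·0+(-1)·0+(1)·0+(-2)·0+(2)·0 = 1
  [M]: (1)·0+(-1)·0+(-1)·1+(1)·1+(-2)·0+(2)·0 = 0
  [T]: (1)·0+(-1)·-1+(-1)·-2+(1)·-3+(-2)·-1+(2)·-1 = 0
⇒ Θ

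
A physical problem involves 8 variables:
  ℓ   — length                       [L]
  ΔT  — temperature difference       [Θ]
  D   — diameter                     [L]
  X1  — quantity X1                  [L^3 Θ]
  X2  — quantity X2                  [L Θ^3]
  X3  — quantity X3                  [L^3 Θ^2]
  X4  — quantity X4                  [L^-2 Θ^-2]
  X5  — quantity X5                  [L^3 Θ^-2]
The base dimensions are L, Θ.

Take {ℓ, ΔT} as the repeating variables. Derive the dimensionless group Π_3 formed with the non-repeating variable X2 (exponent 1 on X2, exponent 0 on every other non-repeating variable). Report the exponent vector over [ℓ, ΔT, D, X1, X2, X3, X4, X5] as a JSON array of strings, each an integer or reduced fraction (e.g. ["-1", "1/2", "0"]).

Write exponents as rows L,Θ / cols ℓ,ΔT,D,X1,X2,X3,X4,X5:
  L: [ 1  0  1  3  1  3 -2  3]
  Θ: [ 0  1  0  1  3  2 -2 -2]
RREF → pivots at {ℓ,ΔT} ⇒ r = 2
Pivot set = {ℓ,ΔT}, free = {D,X1,X2,X3,X4,X5}
RREF:
  r0: [   1    0    1    3    1    3   -2    3]
  r1: [   0    1    0    1    3    2   -2   -2]
Fix exponent of X2 at 1, D at 0, X1 at 0, X3 at 0, X4 at 0, X5 at 0; solve each RREF row for its pivot's exponent:
  r0: exp(ℓ) + (1)·1 = 0 ⇒ exp(ℓ) = -1
  r1: exp(ΔT) + (3)·1 = 0 ⇒ exp(ΔT) = -3
Π_3 = ℓ^-1 · ΔT^-3 · X2

["-1", "-3", "0", "0", "1", "0", "0", "0"]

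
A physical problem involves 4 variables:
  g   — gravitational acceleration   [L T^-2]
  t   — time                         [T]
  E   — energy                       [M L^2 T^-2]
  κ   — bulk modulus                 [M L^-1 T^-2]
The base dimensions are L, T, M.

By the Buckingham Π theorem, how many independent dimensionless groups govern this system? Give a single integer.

Write exponents as rows L,T,M / cols g,t,E,κ:
  L: [ 1  0  2 -1]
  T: [-2  1 -2 -2]
  M: [ 0  0  1  1]
Row reduction gives pivot columns g,t,E; rank = 3
n=4, r=3 ⇒ 1 dimensionless group

1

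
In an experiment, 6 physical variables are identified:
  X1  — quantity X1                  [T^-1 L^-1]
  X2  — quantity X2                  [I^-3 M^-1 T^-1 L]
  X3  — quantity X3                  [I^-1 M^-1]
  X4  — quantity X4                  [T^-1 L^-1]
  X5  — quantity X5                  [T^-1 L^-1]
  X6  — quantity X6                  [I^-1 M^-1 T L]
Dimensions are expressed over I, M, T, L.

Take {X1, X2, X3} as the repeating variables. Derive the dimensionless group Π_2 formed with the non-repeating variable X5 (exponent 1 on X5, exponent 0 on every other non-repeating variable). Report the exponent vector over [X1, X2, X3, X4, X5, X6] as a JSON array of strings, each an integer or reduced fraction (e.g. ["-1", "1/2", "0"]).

["-1", "0", "0", "0", "1", "0"]

Write exponents as rows I,M,T,L / cols X1,X2,X3,X4,X5,X6:
  I: [ 0 -3 -1  0  0 -1]
  M: [ 0 -1 -1  0  0 -1]
  T: [-1 -1  0 -1 -1  1]
  L: [-1  1  0 -1 -1  1]
Row reduction gives pivot columns X1,X2,X3; rank = 3
Pivot set = {X1,X2,X3}, free = {X4,X5,X6}
RREF:
  r0: [   1    0    0    1    1   -1]
  r1: [   0    1    0    0    0    0]
  r2: [   0    0    1    0    0    1]
  r3: [   0    0    0    0    0    0]
Fix exponent of X5 at 1, X4 at 0, X6 at 0; solve each RREF row for its pivot's exponent:
  r0: exp(X1) + (1)·1 = 0 ⇒ exp(X1) = -1
  r1: exp(X2) + (0)·1 = 0 ⇒ exp(X2) = 0
  r2: exp(X3) + (0)·1 = 0 ⇒ exp(X3) = 0
Π_2 = X1^-1 · X5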